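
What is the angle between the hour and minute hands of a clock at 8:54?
Hour hand position: 8 x 30 + 54 x 0.5 = 267 degrees
Minute hand position: 54 x 6 = 324 degrees
Difference: |267 - 324| = 57 degrees
The angle between the hands is 57 degrees

Final answer: 57 degrees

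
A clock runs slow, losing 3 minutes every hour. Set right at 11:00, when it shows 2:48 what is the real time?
For every 60 true minutes, the faulty clock advances 57 minutes, so 1 faulty-clock minute corresponds to 60/57 true minutes.
From 11:00 to 2:48 on the faulty dial is 228 minutes.
True elapsed: 228 x 60/57 = 240 minutes = 4 hours.
True time: 11:00 + 4 hours = 3:00.

Final answer: 3:00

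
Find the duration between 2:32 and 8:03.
From 2:32 to 8:03:
(8 x 60 + 3) - (2 x 60 + 32) = 483 - 152 = 331 minutes
= 5 hours and 31 minutes

Final answer: 5 hours and 31 minutes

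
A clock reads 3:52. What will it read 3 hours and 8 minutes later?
Starting time: 3:52
Adding 8 minutes to 52 minutes: 52 + 8 = 60 minutes = 1 hour
Adding 3 hours: 3 + 3 + 1 (carry) = 7
Final time: 7:00

Final answer: 7:00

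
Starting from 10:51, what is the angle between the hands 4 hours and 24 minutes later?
First find the time 4 hours and 24 minutes after 10:51.
Total minutes: 10 x 60 + 51 + 4 x 60 + 24 = 915.
915 mod 720 = 195 minutes = 3:15.
Now compute the angle at 3:15:
Hour hand: 3 x 30 + 15 x 0.5 = 97.5 degrees
Minute hand: 15 x 6 = 90 degrees
Difference: |97.5 - 90| = 7.5 degrees
The angle is 7.5 degrees

Final answer: 7.5 degrees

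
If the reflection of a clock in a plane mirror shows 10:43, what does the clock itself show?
Reflection across the vertical (12-6) axis maps a hand at angle A degrees to (360 - A) degrees, which sends a reading of T minutes past 12:00 to (720 - T) minutes past 12:00.
Mirror reads 10:43 = 643 minutes past 12:00.
Actual time: (720 - 643) mod 720 = 77 minutes = 1:17.

Final answer: 1:17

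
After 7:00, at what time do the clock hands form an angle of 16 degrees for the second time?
At t minutes past 7:00, the hour hand is at 30 x 7 + 0.5t degrees and the minute hand is at 6t degrees.
The smaller angle between them is 16 degrees when |30H - 5.5t| = 16 or |30H - 5.5t| = 344.
With H = 7, solve 30 x 7 - 5.5t = +/- target for each target:
  t = (30 x 7 - 16) / 5.5 = 35.27
  t = (30 x 7 + 16) / 5.5 = 41.09
  t = (30 x 7 - 344) / 5.5 = -24.36 (outside (0, 60))
  t = (30 x 7 + 344) / 5.5 = 100.73 (outside (0, 60))
Valid solutions in (0, 60): {35.27, 41.09} minutes.
The second occurrence is t = 41.09 minutes.
The hands form a 16-degree angle at 41.09 minutes past 7:00.

Final answer: 41.09 minutes past 7:00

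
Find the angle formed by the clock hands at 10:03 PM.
Hour hand position: 10 x 30 + 3 x 0.5 = 301.5 degrees
Minute hand position: 3 x 6 = 18 degrees
Difference: |301.5 - 18| = 283.5 degrees
Since 283.5 > 180, the smaller angle is 360 - 283.5 = 76.5 degrees

Final answer: 76.5 degrees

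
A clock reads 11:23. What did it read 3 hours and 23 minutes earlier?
Starting time: 11:23 = 683 total minutes past 12:00
Subtracting: 3 hours and 23 minutes = 203 minutes
683 - 203 = 480 minutes
= 8 hours past 12:00 = 8:00

Final answer: 8:00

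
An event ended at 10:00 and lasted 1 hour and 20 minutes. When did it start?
Starting time: 10:00 = 600 total minutes past 12:00
Subtracting: 1 hour and 20 minutes = 80 minutes
600 - 80 = 520 minutes
= 8 hours and 40 minutes past 12:00 = 8:40

Final answer: 8:40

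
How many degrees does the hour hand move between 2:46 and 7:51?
The hour hand moves 0.5 degrees per minute.
Time elapsed: 7:51 - 2:46 = 305 minutes
Angular displacement: 305 x 0.5 = 152.5 degrees

Final answer: 152.5 degrees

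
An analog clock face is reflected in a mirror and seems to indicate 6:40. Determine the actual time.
Reflection across the vertical (12-6) axis maps a hand at angle A degrees to (360 - A) degrees, which sends a reading of T minutes past 12:00 to (720 - T) minutes past 12:00.
Mirror reads 6:40 = 400 minutes past 12:00.
Actual time: (720 - 400) mod 720 = 320 minutes = 5:20.

Final answer: 5:20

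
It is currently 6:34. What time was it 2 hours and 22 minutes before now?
Starting time: 6:34 = 394 total minutes past 12:00
Subtracting: 2 hours and 22 minutes = 142 minutes
394 - 142 = 252 minutes
= 4 hours and 12 minutes past 12:00 = 4:12

Final answer: 4:12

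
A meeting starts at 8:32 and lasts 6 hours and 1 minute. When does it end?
Starting time: 8:32
Adding 1 minute to 32 minutes: 32 + 1 = 33 minutes
Adding 6 hours: 8 + 6 = 14 - 12 = 2
Final time: 2:33

Final answer: 2:33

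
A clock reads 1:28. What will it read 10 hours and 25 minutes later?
Starting time: 1:28
Adding 25 minutes to 28 minutes: 28 + 25 = 53 minutes
Adding 10 hours: 1 + 10 = 11
Final time: 11:53

Final answer: 11:53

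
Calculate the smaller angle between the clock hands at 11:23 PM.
Hour hand position: 11 x 30 + 23 x 0.5 = 341.5 degrees
Minute hand position: 23 x 6 = 138 degrees
Difference: |341.5 - 138| = 203.5 degrees
Since 203.5 > 180, the smaller angle is 360 - 203.5 = 156.5 degrees

Final answer: 156.5 degrees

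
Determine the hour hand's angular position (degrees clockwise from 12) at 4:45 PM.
The hour hand moves 30 degrees per hour and 0.5 degrees per minute.
At 4:45: (4) x 30 + 45 x 0.5 = 120 + 22.5 = 142.5 degrees

Final answer: 142.5 degrees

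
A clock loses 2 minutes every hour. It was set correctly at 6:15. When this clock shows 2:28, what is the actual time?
For every 60 true minutes, the faulty clock advances 58 minutes, so 1 faulty-clock minute corresponds to 60/58 true minutes.
From 6:15 to 2:28 on the faulty dial is 493 minutes.
True elapsed: 493 x 60/58 = 510 minutes = 8 hours and 30 minutes.
True time: 6:15 + 8 hours and 30 minutes = 2:45.

Final answer: 2:45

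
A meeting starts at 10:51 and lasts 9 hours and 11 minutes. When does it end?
Starting time: 10:51
Adding 11 minutes to 51 minutes: 51 + 11 = 62 minutes = 1 hour and 2 minutes
Adding 9 hours: 10 + 9 + 1 (carry) = 20 - 12 = 8
Final time: 8:02

Final answer: 8:02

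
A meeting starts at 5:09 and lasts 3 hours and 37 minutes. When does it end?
Starting time: 5:09
Adding 37 minutes to 9 minutes: 9 + 37 = 46 minutes
Adding 3 hours: 5 + 3 = 8
Final time: 8:46

Final answer: 8:46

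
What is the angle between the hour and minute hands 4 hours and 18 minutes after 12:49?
First find the time 4 hours and 18 minutes after 12:49.
Total minutes: 12 x 60 + 49 + 4 x 60 + 18 = 1027.
1027 mod 720 = 307 minutes = 5:07.
Now compute the angle at 5:07:
Hour hand: 5 x 30 + 7 x 0.5 = 153.5 degrees
Minute hand: 7 x 6 = 42 degrees
Difference: |153.5 - 42| = 111.5 degrees
The angle is 111.5 degrees

Final answer: 111.5 degrees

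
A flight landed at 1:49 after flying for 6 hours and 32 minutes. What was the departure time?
Starting time: 1:49 = 109 total minutes past 12:00
Subtracting: 6 hours and 32 minutes = 392 minutes
109 - 392 = -283 (negative, add 12 hours = 720) = 437 minutes
= 7 hours and 17 minutes past 12:00 = 7:17

Final answer: 7:17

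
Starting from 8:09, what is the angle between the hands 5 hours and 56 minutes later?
First find the time 5 hours and 56 minutes after 8:09.
Total minutes: 8 x 60 + 9 + 5 x 60 + 56 = 845.
845 mod 720 = 125 minutes = 2:05.
Now compute the angle at 2:05:
Hour hand: 2 x 30 + 5 x 0.5 = 62.5 degrees
Minute hand: 5 x 6 = 30 degrees
Difference: |62.5 - 30| = 32.5 degrees
The angle is 32.5 degrees

Final answer: 32.5 degrees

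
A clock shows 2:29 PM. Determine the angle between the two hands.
Hour hand position: 2 x 30 + 29 x 0.5 = 74.5 degrees
Minute hand position: 29 x 6 = 174 degrees
Difference: |74.5 - 174| = 99.5 degrees
The angle between the hands is 99.5 degrees

Final answer: 99.5 degrees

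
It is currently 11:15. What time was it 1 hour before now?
Starting time: 11:15 = 675 total minutes past 12:00
Subtracting: 1 hour = 60 minutes
675 - 60 = 615 minutes
= 10 hours and 15 minutes past 12:00 = 10:15

Final answer: 10:15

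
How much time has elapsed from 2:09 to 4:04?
From 2:09 to 4:04:
(4 x 60 + 4) - (2 x 60 + 9) = 244 - 129 = 115 minutes
= 1 hour and 55 minutes

Final answer: 1 hour and 55 minutes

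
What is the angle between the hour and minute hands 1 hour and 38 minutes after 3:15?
First find the time 1 hour and 38 minutes after 3:15.
Total minutes: 3 x 60 + 15 + 1 x 60 + 38 = 293.
293 mod 720 = 293 minutes = 4:53.
Now compute the angle at 4:53:
Hour hand: 4 x 30 + 53 x 0.5 = 146.5 degrees
Minute hand: 53 x 6 = 318 degrees
Difference: |146.5 - 318| = 171.5 degrees
The angle is 171.5 degrees

Final answer: 171.5 degrees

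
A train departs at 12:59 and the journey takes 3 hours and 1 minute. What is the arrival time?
Starting time: 12:59
Adding 1 minute to 59 minutes: 59 + 1 = 60 minutes = 1 hour
Adding 3 hours: 12 + 3 + 1 (carry) = 16 - 12 = 4
Final time: 4:00

Final answer: 4:00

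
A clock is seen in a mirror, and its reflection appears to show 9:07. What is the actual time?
Reflection across the vertical (12-6) axis maps a hand at angle A degrees to (360 - A) degrees, which sends a reading of T minutes past 12:00 to (720 - T) minutes past 12:00.
Mirror reads 9:07 = 547 minutes past 12:00.
Actual time: (720 - 547) mod 720 = 173 minutes = 2:53.

Final answer: 2:53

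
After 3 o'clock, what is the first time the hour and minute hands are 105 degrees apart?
At t minutes past 3:00, the hour hand is at 30 x 3 + 0.5t degrees and the minute hand is at 6t degrees.
The smaller angle between them is 105 degrees when |30H - 5.5t| = 105 or |30H - 5.5t| = 255.
With H = 3, solve 30 x 3 - 5.5t = +/- target for each target:
  t = (30 x 3 - 105) / 5.5 = -2.73 (outside (0, 60))
  t = (30 x 3 + 105) / 5.5 = 35.45
  t = (30 x 3 - 255) / 5.5 = -30 (outside (0, 60))
  t = (30 x 3 + 255) / 5.5 = 62.73 (outside (0, 60))
Valid solutions in (0, 60): {35.45} minutes.
The first occurrence is t = 35.45 minutes.
The hands form a 105-degree angle at 35.45 minutes past 3:00.

Final answer: 35.45 minutes past 3:00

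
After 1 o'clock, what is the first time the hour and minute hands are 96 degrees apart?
At t minutes past 1:00, the hour hand is at 30 x 1 + 0.5t degrees and the minute hand is at 6t degrees.
The smaller angle between them is 96 degrees when |30H - 5.5t| = 96 or |30H - 5.5t| = 264.
With H = 1, solve 30 x 1 - 5.5t = +/- target for each target:
  t = (30 x 1 - 96) / 5.5 = -12 (outside (0, 60))
  t = (30 x 1 + 96) / 5.5 = 22.91
  t = (30 x 1 - 264) / 5.5 = -42.55 (outside (0, 60))
  t = (30 x 1 + 264) / 5.5 = 53.45
Valid solutions in (0, 60): {22.91, 53.45} minutes.
The first occurrence is t = 22.91 minutes.
The hands form a 96-degree angle at 22.91 minutes past 1:00.

Final answer: 22.91 minutes past 1:00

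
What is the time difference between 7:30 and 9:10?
From 7:30 to 9:10:
(9 x 60 + 10) - (7 x 60 + 30) = 550 - 450 = 100 minutes
= 1 hour and 40 minutes

Final answer: 1 hour and 40 minutes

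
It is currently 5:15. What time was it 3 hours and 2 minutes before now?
Starting time: 5:15 = 315 total minutes past 12:00
Subtracting: 3 hours and 2 minutes = 182 minutes
315 - 182 = 133 minutes
= 2 hours and 13 minutes past 12:00 = 2:13

Final answer: 2:13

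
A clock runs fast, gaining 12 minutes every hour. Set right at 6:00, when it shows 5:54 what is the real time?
For every 60 true minutes, the faulty clock advances 72 minutes, so 1 faulty-clock minute corresponds to 60/72 true minutes.
From 6:00 to 5:54 on the faulty dial is 714 minutes.
True elapsed: 714 x 60/72 = 595 minutes = 9 hours and 55 minutes.
True time: 6:00 + 9 hours and 55 minutes = 3:55.

Final answer: 3:55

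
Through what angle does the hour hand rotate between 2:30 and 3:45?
The hour hand moves 0.5 degrees per minute.
Time elapsed: 3:45 - 2:30 = 75 minutes
Angular displacement: 75 x 0.5 = 37.5 degrees

Final answer: 37.5 degrees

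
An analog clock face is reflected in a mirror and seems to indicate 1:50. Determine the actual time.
Reflection across the vertical (12-6) axis maps a hand at angle A degrees to (360 - A) degrees, which sends a reading of T minutes past 12:00 to (720 - T) minutes past 12:00.
Mirror reads 1:50 = 110 minutes past 12:00.
Actual time: (720 - 110) mod 720 = 610 minutes = 10:10.

Final answer: 10:10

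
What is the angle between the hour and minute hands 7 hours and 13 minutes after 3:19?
First find the time 7 hours and 13 minutes after 3:19.
Total minutes: 3 x 60 + 19 + 7 x 60 + 13 = 632.
632 mod 720 = 632 minutes = 10:32.
Now compute the angle at 10:32:
Hour hand: 10 x 30 + 32 x 0.5 = 316 degrees
Minute hand: 32 x 6 = 192 degrees
Difference: |316 - 192| = 124 degrees
The angle is 124 degrees

Final answer: 124 degrees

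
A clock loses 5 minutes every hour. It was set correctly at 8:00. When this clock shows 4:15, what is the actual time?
For every 60 true minutes, the faulty clock advances 55 minutes, so 1 faulty-clock minute corresponds to 60/55 true minutes.
From 8:00 to 4:15 on the faulty dial is 495 minutes.
True elapsed: 495 x 60/55 = 540 minutes = 9 hours.
True time: 8:00 + 9 hours = 5:00.

Final answer: 5:00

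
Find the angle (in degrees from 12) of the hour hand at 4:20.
The hour hand moves 30 degrees per hour and 0.5 degrees per minute.
At 4:20: (4) x 30 + 20 x 0.5 = 120 + 10 = 130 degrees

Final answer: 130 degrees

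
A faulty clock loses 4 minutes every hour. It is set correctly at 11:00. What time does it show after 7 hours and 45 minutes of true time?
For every 60 true minutes, the faulty clock advances 60 - 4 = 56 minutes.
True elapsed: 7 hours and 45 minutes = 465 minutes.
Faulty clock advances: 465 x 56/60 = 434 minutes (drift: 31 minutes behind).
Shown time: 11:00 + 434 minutes = 6:14.

Final answer: 6:14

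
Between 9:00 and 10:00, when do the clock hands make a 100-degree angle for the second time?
At t minutes past 9:00, the hour hand is at 30 x 9 + 0.5t degrees and the minute hand is at 6t degrees.
The smaller angle between them is 100 degrees when |30H - 5.5t| = 100 or |30H - 5.5t| = 260.
With H = 9, solve 30 x 9 - 5.5t = +/- target for each target:
  t = (30 x 9 - 100) / 5.5 = 30.91
  t = (30 x 9 + 100) / 5.5 = 67.27 (outside (0, 60))
  t = (30 x 9 - 260) / 5.5 = 1.82
  t = (30 x 9 + 260) / 5.5 = 96.36 (outside (0, 60))
Valid solutions in (0, 60): {1.82, 30.91} minutes.
The second occurrence is t = 30.91 minutes.
The hands form a 100-degree angle at 30.91 minutes past 9:00.

Final answer: 30.91 minutes past 9:00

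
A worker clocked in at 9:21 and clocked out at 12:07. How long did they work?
From 9:21 to 12:07:
(12 x 60 + 7) - (9 x 60 + 21) = 727 - 561 = 166 minutes
= 2 hours and 46 minutes

Final answer: 2 hours and 46 minutes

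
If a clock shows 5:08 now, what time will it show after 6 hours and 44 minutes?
Starting time: 5:08
Adding 44 minutes to 8 minutes: 8 + 44 = 52 minutes
Adding 6 hours: 5 + 6 = 11
Final time: 11:52

Final answer: 11:52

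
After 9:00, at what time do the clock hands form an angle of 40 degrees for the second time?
At t minutes past 9:00, the hour hand is at 30 x 9 + 0.5t degrees and the minute hand is at 6t degrees.
The smaller angle between them is 40 degrees when |30H - 5.5t| = 40 or |30H - 5.5t| = 320.
With H = 9, solve 30 x 9 - 5.5t = +/- target for each target:
  t = (30 x 9 - 40) / 5.5 = 41.82
  t = (30 x 9 + 40) / 5.5 = 56.36
  t = (30 x 9 - 320) / 5.5 = -9.09 (outside (0, 60))
  t = (30 x 9 + 320) / 5.5 = 107.27 (outside (0, 60))
Valid solutions in (0, 60): {41.82, 56.36} minutes.
The second occurrence is t = 56.36 minutes.
The hands form a 40-degree angle at 56.36 minutes past 9:00.

Final answer: 56.36 minutes past 9:00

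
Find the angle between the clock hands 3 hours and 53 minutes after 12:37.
First find the time 3 hours and 53 minutes after 12:37.
Total minutes: 12 x 60 + 37 + 3 x 60 + 53 = 990.
990 mod 720 = 270 minutes = 4:30.
Now compute the angle at 4:30:
Hour hand: 4 x 30 + 30 x 0.5 = 135 degrees
Minute hand: 30 x 6 = 180 degrees
Difference: |135 - 180| = 45 degrees
The angle is 45 degrees

Final answer: 45 degrees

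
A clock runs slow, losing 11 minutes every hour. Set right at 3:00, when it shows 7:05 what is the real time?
For every 60 true minutes, the faulty clock advances 49 minutes, so 1 faulty-clock minute corresponds to 60/49 true minutes.
From 3:00 to 7:05 on the faulty dial is 245 minutes.
True elapsed: 245 x 60/49 = 300 minutes = 5 hours.
True time: 3:00 + 5 hours = 8:00.

Final answer: 8:00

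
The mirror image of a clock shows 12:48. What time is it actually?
Reflection across the vertical (12-6) axis maps a hand at angle A degrees to (360 - A) degrees, which sends a reading of T minutes past 12:00 to (720 - T) minutes past 12:00.
Mirror reads 12:48 = 48 minutes past 12:00.
Actual time: (720 - 48) mod 720 = 672 minutes = 11:12.

Final answer: 11:12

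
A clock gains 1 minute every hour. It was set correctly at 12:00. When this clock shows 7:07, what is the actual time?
For every 60 true minutes, the faulty clock advances 61 minutes, so 1 faulty-clock minute corresponds to 60/61 true minutes.
From 12:00 to 7:07 on the faulty dial is 427 minutes.
True elapsed: 427 x 60/61 = 420 minutes = 7 hours.
True time: 12:00 + 7 hours = 7:00.

Final answer: 7:00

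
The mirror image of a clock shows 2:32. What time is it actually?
Reflection across the vertical (12-6) axis maps a hand at angle A degrees to (360 - A) degrees, which sends a reading of T minutes past 12:00 to (720 - T) minutes past 12:00.
Mirror reads 2:32 = 152 minutes past 12:00.
Actual time: (720 - 152) mod 720 = 568 minutes = 9:28.

Final answer: 9:28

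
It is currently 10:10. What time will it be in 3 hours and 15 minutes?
Starting time: 10:10
Adding 15 minutes to 10 minutes: 10 + 15 = 25 minutes
Adding 3 hours: 10 + 3 = 13 - 12 = 1
Final time: 1:25

Final answer: 1:25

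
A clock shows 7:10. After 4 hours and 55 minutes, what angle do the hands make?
First find the time 4 hours and 55 minutes after 7:10.
Total minutes: 7 x 60 + 10 + 4 x 60 + 55 = 725.
725 mod 720 = 5 minutes = 12:05.
Now compute the angle at 12:05:
Hour hand: 0 x 30 + 5 x 0.5 = 2.5 degrees
Minute hand: 5 x 6 = 30 degrees
Difference: |2.5 - 30| = 27.5 degrees
The angle is 27.5 degrees

Final answer: 27.5 degrees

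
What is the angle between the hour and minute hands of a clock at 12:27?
Hour hand position: 0 x 30 + 27 x 0.5 = 13.5 degrees
Minute hand position: 27 x 6 = 162 degrees
Difference: |13.5 - 162| = 148.5 degrees
The angle between the hands is 148.5 degrees

Final answer: 148.5 degrees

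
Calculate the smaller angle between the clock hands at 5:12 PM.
Hour hand position: 5 x 30 + 12 x 0.5 = 156 degrees
Minute hand position: 12 x 6 = 72 degrees
Difference: |156 - 72| = 84 degrees
The angle between the hands is 84 degrees

Final answer: 84 degrees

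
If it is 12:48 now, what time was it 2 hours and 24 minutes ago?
Starting time: 12:48 = 48 total minutes past 12:00
Subtracting: 2 hours and 24 minutes = 144 minutes
48 - 144 = -96 (negative, add 12 hours = 720) = 624 minutes
= 10 hours and 24 minutes past 12:00 = 10:24

Final answer: 10:24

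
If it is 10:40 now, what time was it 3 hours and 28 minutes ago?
Starting time: 10:40 = 640 total minutes past 12:00
Subtracting: 3 hours and 28 minutes = 208 minutes
640 - 208 = 432 minutes
= 7 hours and 12 minutes past 12:00 = 7:12

Final answer: 7:12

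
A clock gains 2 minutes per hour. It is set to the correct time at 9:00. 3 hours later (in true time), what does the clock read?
For every 60 true minutes, the faulty clock advances 60 + 2 = 62 minutes.
True elapsed: 3 hours = 180 minutes.
Faulty clock advances: 180 x 62/60 = 186 minutes (drift: 6 minutes ahead).
Shown time: 9:00 + 186 minutes = 12:06.

Final answer: 12:06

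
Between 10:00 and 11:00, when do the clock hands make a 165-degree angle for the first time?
At t minutes past 10:00, the hour hand is at 30 x 10 + 0.5t degrees and the minute hand is at 6t degrees.
The smaller angle between them is 165 degrees when |30H - 5.5t| = 165 or |30H - 5.5t| = 195.
With H = 10, solve 30 x 10 - 5.5t = +/- target for each target:
  t = (30 x 10 - 165) / 5.5 = 24.55
  t = (30 x 10 + 165) / 5.5 = 84.55 (outside (0, 60))
  t = (30 x 10 - 195) / 5.5 = 19.09
  t = (30 x 10 + 195) / 5.5 = 90 (outside (0, 60))
Valid solutions in (0, 60): {19.09, 24.55} minutes.
The first occurrence is t = 19.09 minutes.
The hands form a 165-degree angle at 19.09 minutes past 10:00.

Final answer: 19.09 minutes past 10:00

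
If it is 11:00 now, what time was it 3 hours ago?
Starting time: 11:00 = 660 total minutes past 12:00
Subtracting: 3 hours = 180 minutes
660 - 180 = 480 minutes
= 8 hours past 12:00 = 8:00

Final answer: 8:00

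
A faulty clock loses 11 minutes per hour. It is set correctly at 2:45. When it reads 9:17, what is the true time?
For every 60 true minutes, the faulty clock advances 49 minutes, so 1 faulty-clock minute corresponds to 60/49 true minutes.
From 2:45 to 9:17 on the faulty dial is 392 minutes.
True elapsed: 392 x 60/49 = 480 minutes = 8 hours.
True time: 2:45 + 8 hours = 10:45.

Final answer: 10:45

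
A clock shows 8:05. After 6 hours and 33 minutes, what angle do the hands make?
First find the time 6 hours and 33 minutes after 8:05.
Total minutes: 8 x 60 + 5 + 6 x 60 + 33 = 878.
878 mod 720 = 158 minutes = 2:38.
Now compute the angle at 2:38:
Hour hand: 2 x 30 + 38 x 0.5 = 79 degrees
Minute hand: 38 x 6 = 228 degrees
Difference: |79 - 228| = 149 degrees
The angle is 149 degrees

Final answer: 149 degrees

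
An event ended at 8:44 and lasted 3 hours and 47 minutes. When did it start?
Starting time: 8:44 = 524 total minutes past 12:00
Subtracting: 3 hours and 47 minutes = 227 minutes
524 - 227 = 297 minutes
= 4 hours and 57 minutes past 12:00 = 4:57

Final answer: 4:57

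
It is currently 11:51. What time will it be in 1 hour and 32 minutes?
Starting time: 11:51
Adding 32 minutes to 51 minutes: 51 + 32 = 83 minutes = 1 hour and 23 minutes
Adding 1 hour: 11 + 1 + 1 (carry) = 13 - 12 = 1
Final time: 1:23

Final answer: 1:23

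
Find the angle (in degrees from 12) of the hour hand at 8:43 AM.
The hour hand moves 30 degrees per hour and 0.5 degrees per minute.
At 8:43: (8) x 30 + 43 x 0.5 = 240 + 21.5 = 261.5 degrees

Final answer: 261.5 degrees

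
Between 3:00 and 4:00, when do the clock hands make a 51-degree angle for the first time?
At t minutes past 3:00, the hour hand is at 30 x 3 + 0.5t degrees and the minute hand is at 6t degrees.
The smaller angle between them is 51 degrees when |30H - 5.5t| = 51 or |30H - 5.5t| = 309.
With H = 3, solve 30 x 3 - 5.5t = +/- target for each target:
  t = (30 x 3 - 51) / 5.5 = 7.09
  t = (30 x 3 + 51) / 5.5 = 25.64
  t = (30 x 3 - 309) / 5.5 = -39.82 (outside (0, 60))
  t = (30 x 3 + 309) / 5.5 = 72.55 (outside (0, 60))
Valid solutions in (0, 60): {7.09, 25.64} minutes.
The first occurrence is t = 7.09 minutes.
The hands form a 51-degree angle at 7.09 minutes past 3:00.

Final answer: 7.09 minutes past 3:00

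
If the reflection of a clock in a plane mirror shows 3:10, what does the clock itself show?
Reflection across the vertical (12-6) axis maps a hand at angle A degrees to (360 - A) degrees, which sends a reading of T minutes past 12:00 to (720 - T) minutes past 12:00.
Mirror reads 3:10 = 190 minutes past 12:00.
Actual time: (720 - 190) mod 720 = 530 minutes = 8:50.

Final answer: 8:50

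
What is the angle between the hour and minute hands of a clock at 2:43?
Hour hand position: 2 x 30 + 43 x 0.5 = 81.5 degrees
Minute hand position: 43 x 6 = 258 degrees
Difference: |81.5 - 258| = 176.5 degrees
The angle between the hands is 176.5 degrees

Final answer: 176.5 degrees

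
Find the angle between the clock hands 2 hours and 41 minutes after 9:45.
First find the time 2 hours and 41 minutes after 9:45.
Total minutes: 9 x 60 + 45 + 2 x 60 + 41 = 746.
746 mod 720 = 26 minutes = 12:26.
Now compute the angle at 12:26:
Hour hand: 0 x 30 + 26 x 0.5 = 13 degrees
Minute hand: 26 x 6 = 156 degrees
Difference: |13 - 156| = 143 degrees
The angle is 143 degrees

Final answer: 143 degrees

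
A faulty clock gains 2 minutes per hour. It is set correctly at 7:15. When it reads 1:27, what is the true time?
For every 60 true minutes, the faulty clock advances 62 minutes, so 1 faulty-clock minute corresponds to 60/62 true minutes.
From 7:15 to 1:27 on the faulty dial is 372 minutes.
True elapsed: 372 x 60/62 = 360 minutes = 6 hours.
True time: 7:15 + 6 hours = 1:15.

Final answer: 1:15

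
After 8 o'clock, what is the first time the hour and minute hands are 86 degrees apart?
At t minutes past 8:00, the hour hand is at 30 x 8 + 0.5t degrees and the minute hand is at 6t degrees.
The smaller angle between them is 86 degrees when |30H - 5.5t| = 86 or |30H - 5.5t| = 274.
With H = 8, solve 30 x 8 - 5.5t = +/- target for each target:
  t = (30 x 8 - 86) / 5.5 = 28
  t = (30 x 8 + 86) / 5.5 = 59.27
  t = (30 x 8 - 274) / 5.5 = -6.18 (outside (0, 60))
  t = (30 x 8 + 274) / 5.5 = 93.45 (outside (0, 60))
Valid solutions in (0, 60): {28, 59.27} minutes.
The first occurrence is t = 28 minutes.
The hands form a 86-degree angle at 28 minutes past 8:00.

Final answer: 28 minutes past 8:00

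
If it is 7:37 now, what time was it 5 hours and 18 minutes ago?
Starting time: 7:37 = 457 total minutes past 12:00
Subtracting: 5 hours and 18 minutes = 318 minutes
457 - 318 = 139 minutes
= 2 hours and 19 minutes past 12:00 = 2:19

Final answer: 2:19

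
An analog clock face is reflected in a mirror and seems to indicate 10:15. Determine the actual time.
Reflection across the vertical (12-6) axis maps a hand at angle A degrees to (360 - A) degrees, which sends a reading of T minutes past 12:00 to (720 - T) minutes past 12:00.
Mirror reads 10:15 = 615 minutes past 12:00.
Actual time: (720 - 615) mod 720 = 105 minutes = 1:45.

Final answer: 1:45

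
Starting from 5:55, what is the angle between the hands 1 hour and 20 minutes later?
First find the time 1 hour and 20 minutes after 5:55.
Total minutes: 5 x 60 + 55 + 1 x 60 + 20 = 435.
435 mod 720 = 435 minutes = 7:15.
Now compute the angle at 7:15:
Hour hand: 7 x 30 + 15 x 0.5 = 217.5 degrees
Minute hand: 15 x 6 = 90 degrees
Difference: |217.5 - 90| = 127.5 degrees
The angle is 127.5 degrees

Final answer: 127.5 degrees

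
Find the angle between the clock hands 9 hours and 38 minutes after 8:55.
First find the time 9 hours and 38 minutes after 8:55.
Total minutes: 8 x 60 + 55 + 9 x 60 + 38 = 1113.
1113 mod 720 = 393 minutes = 6:33.
Now compute the angle at 6:33:
Hour hand: 6 x 30 + 33 x 0.5 = 196.5 degrees
Minute hand: 33 x 6 = 198 degrees
Difference: |196.5 - 198| = 1.5 degrees
The angle is 1.5 degrees

Final answer: 1.5 degrees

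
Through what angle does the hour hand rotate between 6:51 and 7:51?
The hour hand moves 0.5 degrees per minute.
Time elapsed: 7:51 - 6:51 = 60 minutes
Angular displacement: 60 x 0.5 = 30 degrees

Final answer: 30 degrees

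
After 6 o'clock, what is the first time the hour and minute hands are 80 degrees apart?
At t minutes past 6:00, the hour hand is at 30 x 6 + 0.5t degrees and the minute hand is at 6t degrees.
The smaller angle between them is 80 degrees when |30H - 5.5t| = 80 or |30H - 5.5t| = 280.
With H = 6, solve 30 x 6 - 5.5t = +/- target for each target:
  t = (30 x 6 - 80) / 5.5 = 18.18
  t = (30 x 6 + 80) / 5.5 = 47.27
  t = (30 x 6 - 280) / 5.5 = -18.18 (outside (0, 60))
  t = (30 x 6 + 280) / 5.5 = 83.64 (outside (0, 60))
Valid solutions in (0, 60): {18.18, 47.27} minutes.
The first occurrence is t = 18.18 minutes.
The hands form a 80-degree angle at 18.18 minutes past 6:00.

Final answer: 18.18 minutes past 6:00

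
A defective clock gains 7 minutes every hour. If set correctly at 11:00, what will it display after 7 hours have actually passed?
For every 60 true minutes, the faulty clock advances 60 + 7 = 67 minutes.
True elapsed: 7 hours = 420 minutes.
Faulty clock advances: 420 x 67/60 = 469 minutes (drift: 49 minutes ahead).
Shown time: 11:00 + 469 minutes = 6:49.

Final answer: 6:49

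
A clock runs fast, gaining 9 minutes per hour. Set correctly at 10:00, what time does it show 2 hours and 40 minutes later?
For every 60 true minutes, the faulty clock advances 60 + 9 = 69 minutes.
True elapsed: 2 hours and 40 minutes = 160 minutes.
Faulty clock advances: 160 x 69/60 = 184 minutes (drift: 24 minutes ahead).
Shown time: 10:00 + 184 minutes = 1:04.

Final answer: 1:04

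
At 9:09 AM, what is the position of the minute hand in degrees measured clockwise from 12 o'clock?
The minute hand moves 6 degrees per minute.
At 9:09: 9 x 6 = 54 degrees

Final answer: 54 degrees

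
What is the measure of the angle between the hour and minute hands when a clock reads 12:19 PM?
Hour hand position: 0 x 30 + 19 x 0.5 = 9.5 degrees
Minute hand position: 19 x 6 = 114 degrees
Difference: |9.5 - 114| = 104.5 degrees
The angle between the hands is 104.5 degrees

Final answer: 104.5 degrees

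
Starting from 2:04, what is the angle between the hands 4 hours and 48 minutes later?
First find the time 4 hours and 48 minutes after 2:04.
Total minutes: 2 x 60 + 4 + 4 x 60 + 48 = 412.
412 mod 720 = 412 minutes = 6:52.
Now compute the angle at 6:52:
Hour hand: 6 x 30 + 52 x 0.5 = 206 degrees
Minute hand: 52 x 6 = 312 degrees
Difference: |206 - 312| = 106 degrees
The angle is 106 degrees

Final answer: 106 degrees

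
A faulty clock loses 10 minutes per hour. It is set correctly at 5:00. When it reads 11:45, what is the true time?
For every 60 true minutes, the faulty clock advances 50 minutes, so 1 faulty-clock minute corresponds to 60/50 true minutes.
From 5:00 to 11:45 on the faulty dial is 405 minutes.
True elapsed: 405 x 60/50 = 486 minutes = 8 hours and 6 minutes.
True time: 5:00 + 8 hours and 6 minutes = 1:06.

Final answer: 1:06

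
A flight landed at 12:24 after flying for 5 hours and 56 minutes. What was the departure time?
Starting time: 12:24 = 24 total minutes past 12:00
Subtracting: 5 hours and 56 minutes = 356 minutes
24 - 356 = -332 (negative, add 12 hours = 720) = 388 minutes
= 6 hours and 28 minutes past 12:00 = 6:28

Final answer: 6:28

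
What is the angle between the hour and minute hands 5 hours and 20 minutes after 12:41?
First find the time 5 hours and 20 minutes after 12:41.
Total minutes: 12 x 60 + 41 + 5 x 60 + 20 = 1081.
1081 mod 720 = 361 minutes = 6:01.
Now compute the angle at 6:01:
Hour hand: 6 x 30 + 1 x 0.5 = 180.5 degrees
Minute hand: 1 x 6 = 6 degrees
Difference: |180.5 - 6| = 174.5 degrees
The angle is 174.5 degrees

Final answer: 174.5 degrees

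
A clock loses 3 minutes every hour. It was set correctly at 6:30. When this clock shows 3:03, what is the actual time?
For every 60 true minutes, the faulty clock advances 57 minutes, so 1 faulty-clock minute corresponds to 60/57 true minutes.
From 6:30 to 3:03 on the faulty dial is 513 minutes.
True elapsed: 513 x 60/57 = 540 minutes = 9 hours.
True time: 6:30 + 9 hours = 3:30.

Final answer: 3:30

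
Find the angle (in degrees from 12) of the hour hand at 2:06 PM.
The hour hand moves 30 degrees per hour and 0.5 degrees per minute.
At 2:06: (2) x 30 + 6 x 0.5 = 60 + 3 = 63 degrees

Final answer: 63 degrees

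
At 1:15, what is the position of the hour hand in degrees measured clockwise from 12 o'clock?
The hour hand moves 30 degrees per hour and 0.5 degrees per minute.
At 1:15: (1) x 30 + 15 x 0.5 = 30 + 7.5 = 37.5 degrees

Final answer: 37.5 degrees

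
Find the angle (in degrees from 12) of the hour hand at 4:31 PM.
The hour hand moves 30 degrees per hour and 0.5 degrees per minute.
At 4:31: (4) x 30 + 31 x 0.5 = 120 + 15.5 = 135.5 degrees

Final answer: 135.5 degrees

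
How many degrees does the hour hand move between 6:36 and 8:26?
The hour hand moves 0.5 degrees per minute.
Time elapsed: 8:26 - 6:36 = 110 minutes
Angular displacement: 110 x 0.5 = 55 degrees

Final answer: 55 degrees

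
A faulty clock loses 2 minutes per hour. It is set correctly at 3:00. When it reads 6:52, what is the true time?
For every 60 true minutes, the faulty clock advances 58 minutes, so 1 faulty-clock minute corresponds to 60/58 true minutes.
From 3:00 to 6:52 on the faulty dial is 232 minutes.
True elapsed: 232 x 60/58 = 240 minutes = 4 hours.
True time: 3:00 + 4 hours = 7:00.

Final answer: 7:00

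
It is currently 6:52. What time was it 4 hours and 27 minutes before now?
Starting time: 6:52 = 412 total minutes past 12:00
Subtracting: 4 hours and 27 minutes = 267 minutes
412 - 267 = 145 minutes
= 2 hours and 25 minutes past 12:00 = 2:25

Final answer: 2:25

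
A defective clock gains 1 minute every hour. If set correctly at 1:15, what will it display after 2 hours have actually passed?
For every 60 true minutes, the faulty clock advances 60 + 1 = 61 minutes.
True elapsed: 2 hours = 120 minutes.
Faulty clock advances: 120 x 61/60 = 122 minutes (drift: 2 minutes ahead).
Shown time: 1:15 + 122 minutes = 3:17.

Final answer: 3:17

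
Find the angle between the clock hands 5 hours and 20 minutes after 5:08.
First find the time 5 hours and 20 minutes after 5:08.
Total minutes: 5 x 60 + 8 + 5 x 60 + 20 = 628.
628 mod 720 = 628 minutes = 10:28.
Now compute the angle at 10:28:
Hour hand: 10 x 30 + 28 x 0.5 = 314 degrees
Minute hand: 28 x 6 = 168 degrees
Difference: |314 - 168| = 146 degrees
The angle is 146 degrees

Final answer: 146 degrees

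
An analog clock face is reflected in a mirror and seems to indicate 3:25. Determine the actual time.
Reflection across the vertical (12-6) axis maps a hand at angle A degrees to (360 - A) degrees, which sends a reading of T minutes past 12:00 to (720 - T) minutes past 12:00.
Mirror reads 3:25 = 205 minutes past 12:00.
Actual time: (720 - 205) mod 720 = 515 minutes = 8:35.

Final answer: 8:35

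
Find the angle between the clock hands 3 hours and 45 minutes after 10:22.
First find the time 3 hours and 45 minutes after 10:22.
Total minutes: 10 x 60 + 22 + 3 x 60 + 45 = 847.
847 mod 720 = 127 minutes = 2:07.
Now compute the angle at 2:07:
Hour hand: 2 x 30 + 7 x 0.5 = 63.5 degrees
Minute hand: 7 x 6 = 42 degrees
Difference: |63.5 - 42| = 21.5 degrees
The angle is 21.5 degrees

Final answer: 21.5 degrees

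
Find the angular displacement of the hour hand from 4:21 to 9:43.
The hour hand moves 0.5 degrees per minute.
Time elapsed: 9:43 - 4:21 = 322 minutes
Angular displacement: 322 x 0.5 = 161 degrees

Final answer: 161 degrees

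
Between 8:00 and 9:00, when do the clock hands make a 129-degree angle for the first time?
At t minutes past 8:00, the hour hand is at 30 x 8 + 0.5t degrees and the minute hand is at 6t degrees.
The smaller angle between them is 129 degrees when |30H - 5.5t| = 129 or |30H - 5.5t| = 231.
With H = 8, solve 30 x 8 - 5.5t = +/- target for each target:
  t = (30 x 8 - 129) / 5.5 = 20.18
  t = (30 x 8 + 129) / 5.5 = 67.09 (outside (0, 60))
  t = (30 x 8 - 231) / 5.5 = 1.64
  t = (30 x 8 + 231) / 5.5 = 85.64 (outside (0, 60))
Valid solutions in (0, 60): {1.64, 20.18} minutes.
The first occurrence is t = 1.64 minutes.
The hands form a 129-degree angle at 1.64 minutes past 8:00.

Final answer: 1.64 minutes past 8:00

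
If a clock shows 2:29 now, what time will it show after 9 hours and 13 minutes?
Starting time: 2:29
Adding 13 minutes to 29 minutes: 29 + 13 = 42 minutes
Adding 9 hours: 2 + 9 = 11
Final time: 11:42

Final answer: 11:42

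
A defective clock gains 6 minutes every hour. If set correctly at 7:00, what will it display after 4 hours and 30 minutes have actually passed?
For every 60 true minutes, the faulty clock advances 60 + 6 = 66 minutes.
True elapsed: 4 hours and 30 minutes = 270 minutes.
Faulty clock advances: 270 x 66/60 = 297 minutes (drift: 27 minutes ahead).
Shown time: 7:00 + 297 minutes = 11:57.

Final answer: 11:57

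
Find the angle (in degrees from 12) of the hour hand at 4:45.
The hour hand moves 30 degrees per hour and 0.5 degrees per minute.
At 4:45: (4) x 30 + 45 x 0.5 = 120 + 22.5 = 142.5 degrees

Final answer: 142.5 degrees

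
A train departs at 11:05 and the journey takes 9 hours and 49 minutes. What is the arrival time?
Starting time: 11:05
Adding 49 minutes to 5 minutes: 5 + 49 = 54 minutes
Adding 9 hours: 11 + 9 = 20 - 12 = 8
Final time: 8:54

Final answer: 8:54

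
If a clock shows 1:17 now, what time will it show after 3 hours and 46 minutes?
Starting time: 1:17
Adding 46 minutes to 17 minutes: 17 + 46 = 63 minutes = 1 hour and 3 minutes
Adding 3 hours: 1 + 3 + 1 (carry) = 5
Final time: 5:03

Final answer: 5:03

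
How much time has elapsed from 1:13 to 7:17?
From 1:13 to 7:17:
(7 x 60 + 17) - (1 x 60 + 13) = 437 - 73 = 364 minutes
= 6 hours and 4 minutes

Final answer: 6 hours and 4 minutes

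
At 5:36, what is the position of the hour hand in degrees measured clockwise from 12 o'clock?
The hour hand moves 30 degrees per hour and 0.5 degrees per minute.
At 5:36: (5) x 30 + 36 x 0.5 = 150 + 18 = 168 degrees

Final answer: 168 degrees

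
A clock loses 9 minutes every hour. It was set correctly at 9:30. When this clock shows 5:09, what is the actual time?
For every 60 true minutes, the faulty clock advances 51 minutes, so 1 faulty-clock minute corresponds to 60/51 true minutes.
From 9:30 to 5:09 on the faulty dial is 459 minutes.
True elapsed: 459 x 60/51 = 540 minutes = 9 hours.
True time: 9:30 + 9 hours = 6:30.

Final answer: 6:30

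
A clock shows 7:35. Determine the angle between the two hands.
Hour hand position: 7 x 30 + 35 x 0.5 = 227.5 degrees
Minute hand position: 35 x 6 = 210 degrees
Difference: |227.5 - 210| = 17.5 degrees
The angle between the hands is 17.5 degrees

Final answer: 17.5 degrees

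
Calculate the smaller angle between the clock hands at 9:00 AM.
Hour hand position: 9 x 30 + 0 x 0.5 = 270 degrees
Minute hand position: 0 x 6 = 0 degrees
Difference: |270 - 0| = 270 degrees
Since 270 > 180, the smaller angle is 360 - 270 = 90 degrees

Final answer: 90 degrees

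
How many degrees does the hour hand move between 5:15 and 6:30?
The hour hand moves 0.5 degrees per minute.
Time elapsed: 6:30 - 5:15 = 75 minutes
Angular displacement: 75 x 0.5 = 37.5 degrees

Final answer: 37.5 degrees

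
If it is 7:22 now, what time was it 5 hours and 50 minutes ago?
Starting time: 7:22 = 442 total minutes past 12:00
Subtracting: 5 hours and 50 minutes = 350 minutes
442 - 350 = 92 minutes
= 1 hour and 32 minutes past 12:00 = 1:32

Final answer: 1:32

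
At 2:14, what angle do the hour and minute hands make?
Hour hand position: 2 x 30 + 14 x 0.5 = 67 degrees
Minute hand position: 14 x 6 = 84 degrees
Difference: |67 - 84| = 17 degrees
The angle between the hands is 17 degrees

Final answer: 17 degrees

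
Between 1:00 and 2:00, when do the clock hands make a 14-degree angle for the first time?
At t minutes past 1:00, the hour hand is at 30 x 1 + 0.5t degrees and the minute hand is at 6t degrees.
The smaller angle between them is 14 degrees when |30H - 5.5t| = 14 or |30H - 5.5t| = 346.
With H = 1, solve 30 x 1 - 5.5t = +/- target for each target:
  t = (30 x 1 - 14) / 5.5 = 2.91
  t = (30 x 1 + 14) / 5.5 = 8
  t = (30 x 1 - 346) / 5.5 = -57.45 (outside (0, 60))
  t = (30 x 1 + 346) / 5.5 = 68.36 (outside (0, 60))
Valid solutions in (0, 60): {2.91, 8} minutes.
The first occurrence is t = 2.91 minutes.
The hands form a 14-degree angle at 2.91 minutes past 1:00.

Final answer: 2.91 minutes past 1:00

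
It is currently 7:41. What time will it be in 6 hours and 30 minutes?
Starting time: 7:41
Adding 30 minutes to 41 minutes: 41 + 30 = 71 minutes = 1 hour and 11 minutes
Adding 6 hours: 7 + 6 + 1 (carry) = 14 - 12 = 2
Final time: 2:11

Final answer: 2:11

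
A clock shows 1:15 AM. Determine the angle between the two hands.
Hour hand position: 1 x 30 + 15 x 0.5 = 37.5 degrees
Minute hand position: 15 x 6 = 90 degrees
Difference: |37.5 - 90| = 52.5 degrees
The angle between the hands is 52.5 degrees

Final answer: 52.5 degrees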